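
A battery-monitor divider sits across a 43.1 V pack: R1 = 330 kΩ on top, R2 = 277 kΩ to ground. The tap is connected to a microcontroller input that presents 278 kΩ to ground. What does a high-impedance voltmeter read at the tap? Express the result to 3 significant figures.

The load sits in parallel with R2: R2‖R_L = (277 × 278) / (277 + 278) = 138.7 kΩ.
V_out = 43.1 × 138.7 / (330 + 138.7) = 43.1 × 138.7/468.7 = 12.8 V.
(Unloaded it would have been 19.7 V.)

V_out ≈ 12.8 V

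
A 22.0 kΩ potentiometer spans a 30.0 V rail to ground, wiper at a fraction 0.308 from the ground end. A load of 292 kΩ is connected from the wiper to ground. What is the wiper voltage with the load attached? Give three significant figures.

V ≈ 9.09 V

The wiper splits the pot into (1−α)R = 15.22 kΩ above and αR = 6.776 kΩ below.
Lower section ‖ load = 6.622 kΩ.
V_wiper = 30.0 × 6.622/(15.22 + 6.622) = 9.09 V.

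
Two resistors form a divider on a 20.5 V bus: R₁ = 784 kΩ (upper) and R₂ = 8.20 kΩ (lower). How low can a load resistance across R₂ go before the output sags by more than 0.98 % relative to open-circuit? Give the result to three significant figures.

R_L(min) ≈ 820 kΩ

Output resistance R_th = R₁‖R₂ = (784 × 8.20)/792.2 = 8.115 kΩ.
The fractional drop is R_th/(R_th + R_L); requiring this ≤ 0.00980 gives R_L ≥ R_th(1/0.00980 − 1) = 8.115 × 101.0 = 820 kΩ.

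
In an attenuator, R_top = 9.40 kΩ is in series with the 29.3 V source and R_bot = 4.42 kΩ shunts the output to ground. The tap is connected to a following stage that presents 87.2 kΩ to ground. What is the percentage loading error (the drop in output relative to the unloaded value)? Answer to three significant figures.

The divider's output (Thévenin) resistance is R_top‖R_bot = 3.006 kΩ.
Fractional drop under load = R_th/(R_th + R_L) = 3.006 / (3.006 + 87.2) = 0.03333.
So the output falls by 3.33 %.

3.33 %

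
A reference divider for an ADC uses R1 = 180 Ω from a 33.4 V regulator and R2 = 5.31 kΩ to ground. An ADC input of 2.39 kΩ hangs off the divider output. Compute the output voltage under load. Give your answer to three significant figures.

The load sits in parallel with R2: R2‖R_L = (5310 × 2390) / (5310 + 2390) = 1648 Ω.
V_out = 33.4 × 1648 / (180 + 1648) = 33.4 × 1648/1828 = 30.1 V.

V_out ≈ 30.1 V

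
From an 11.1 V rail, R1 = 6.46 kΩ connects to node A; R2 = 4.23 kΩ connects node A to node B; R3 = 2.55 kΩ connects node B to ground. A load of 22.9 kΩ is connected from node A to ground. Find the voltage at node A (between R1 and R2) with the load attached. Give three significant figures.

Below node A the series string R2+R3 = 6.780 kΩ sits in parallel with the 22.9 kΩ load: 5.231 kΩ.
V_A = 11.1 × 5.231/(6.46 + 5.231) = 4.97 V.

V ≈ 4.97 V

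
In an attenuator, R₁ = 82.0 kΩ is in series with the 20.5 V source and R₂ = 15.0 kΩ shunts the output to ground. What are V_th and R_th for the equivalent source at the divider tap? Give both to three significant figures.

V_th is the open-circuit tap voltage: 20.5 × 15.0/(82.0 + 15.0) = 3.17 V.
With the supply zeroed, R₁ and R₂ appear in parallel from the tap: R_th = R₁‖R₂ = (82.0 × 15.0)/97.00 = 12.7 kΩ.

V_th = 3.17 V, R_th = 12.7 kΩ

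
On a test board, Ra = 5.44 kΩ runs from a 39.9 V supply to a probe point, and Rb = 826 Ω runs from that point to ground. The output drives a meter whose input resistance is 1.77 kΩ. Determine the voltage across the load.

V_out ≈ 3.74 V

The load sits in parallel with Rb: Rb‖R_L = (826 × 1770) / (826 + 1770) = 563.2 Ω.
V_out = 39.9 × 563.2 / (5440 + 563.2) = 39.9 × 563.2/6003 = 3.74 V.
(Unloaded it would have been 5.26 V.)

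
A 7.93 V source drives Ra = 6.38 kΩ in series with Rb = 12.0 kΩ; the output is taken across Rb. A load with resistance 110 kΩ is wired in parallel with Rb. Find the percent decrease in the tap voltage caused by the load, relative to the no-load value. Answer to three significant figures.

The divider's output (Thévenin) resistance is Ra‖Rb = 4.165 kΩ.
Fractional drop under load = R_th/(R_th + R_L) = 4.165 / (4.165 + 110) = 0.03649.
So the output falls by 3.65 %.

3.65 %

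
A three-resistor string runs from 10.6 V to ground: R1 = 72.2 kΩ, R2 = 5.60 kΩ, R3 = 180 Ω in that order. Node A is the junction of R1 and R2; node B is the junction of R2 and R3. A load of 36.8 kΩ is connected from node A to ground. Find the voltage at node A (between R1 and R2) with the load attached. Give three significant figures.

V ≈ 0.686 V

Below node A the series string R2+R3 = 5780 Ω sits in parallel with the 36800 Ω load: 4995 Ω.
V_A = 10.6 × 4995/(72200 + 4995) = 0.686 V.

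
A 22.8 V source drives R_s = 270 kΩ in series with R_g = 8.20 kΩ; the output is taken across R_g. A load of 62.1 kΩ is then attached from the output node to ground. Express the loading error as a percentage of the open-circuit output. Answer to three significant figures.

11.4 %

The divider's output (Thévenin) resistance is R_s‖R_g = 7.958 kΩ.
Fractional drop under load = R_th/(R_th + R_L) = 7.958 / (7.958 + 62.1) = 0.1136.
So the output falls by 11.4 %.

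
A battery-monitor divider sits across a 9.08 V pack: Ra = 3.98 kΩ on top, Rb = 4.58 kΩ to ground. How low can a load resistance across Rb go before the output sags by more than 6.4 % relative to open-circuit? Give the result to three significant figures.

Output resistance R_th = Ra‖Rb = (3.98 × 4.58)/8.560 = 2.129 kΩ.
The fractional drop is R_th/(R_th + R_L); requiring this ≤ 0.0640 gives R_L ≥ R_th(1/0.0640 − 1) = 2.129 × 14.62 = 31.1 kΩ.

R_L(min) ≈ 31.1 kΩ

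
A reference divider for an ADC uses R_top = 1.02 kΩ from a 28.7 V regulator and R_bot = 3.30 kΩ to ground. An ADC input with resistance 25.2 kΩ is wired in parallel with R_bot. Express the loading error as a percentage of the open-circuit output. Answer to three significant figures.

The divider's output (Thévenin) resistance is R_top‖R_bot = 0.7792 kΩ.
Fractional drop under load = R_th/(R_th + R_L) = 0.7792 / (0.7792 + 25.2) = 0.02999.
So the output falls by 3.00 %.

3.00 %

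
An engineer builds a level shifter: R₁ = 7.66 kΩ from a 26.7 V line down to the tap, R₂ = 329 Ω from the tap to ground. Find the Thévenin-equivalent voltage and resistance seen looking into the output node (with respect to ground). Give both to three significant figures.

V_th = 1.10 V, R_th = 315 Ω

V_th is the open-circuit tap voltage: 26.7 × 329/(7660 + 329) = 1.10 V.
With the supply zeroed, R₁ and R₂ appear in parallel from the tap: R_th = R₁‖R₂ = (7660 × 329)/7989 = 315 Ω.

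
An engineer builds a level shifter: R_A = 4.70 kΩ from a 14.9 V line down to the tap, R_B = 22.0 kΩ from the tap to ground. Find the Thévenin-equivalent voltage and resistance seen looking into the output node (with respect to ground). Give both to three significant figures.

V_th = 12.3 V, R_th = 3.87 kΩ

V_th is the open-circuit tap voltage: 14.9 × 22.0/(4.70 + 22.0) = 12.3 V.
With the supply zeroed, R_A and R_B appear in parallel from the tap: R_th = R_A‖R_B = (4.70 × 22.0)/26.70 = 3.87 kΩ.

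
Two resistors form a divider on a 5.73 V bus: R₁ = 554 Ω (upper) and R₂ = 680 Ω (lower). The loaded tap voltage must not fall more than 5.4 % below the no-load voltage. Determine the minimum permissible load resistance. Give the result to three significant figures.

R_L(min) ≈ 5.35 kΩ

Output resistance R_th = R₁‖R₂ = (554 × 680)/1234 = 305.3 Ω.
The fractional drop is R_th/(R_th + R_L); requiring this ≤ 0.0540 gives R_L ≥ R_th(1/0.0540 − 1) = 305.3 × 17.52 = 5.35 kΩ.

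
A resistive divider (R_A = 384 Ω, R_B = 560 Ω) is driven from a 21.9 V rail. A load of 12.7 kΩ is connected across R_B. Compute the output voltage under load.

The load sits in parallel with R_B: R_B‖R_L = (560 × 12700) / (560 + 12700) = 536.3 Ω.
V_out = 21.9 × 536.3 / (384 + 536.3) = 21.9 × 536.3/920.3 = 12.8 V.

V_out ≈ 12.8 V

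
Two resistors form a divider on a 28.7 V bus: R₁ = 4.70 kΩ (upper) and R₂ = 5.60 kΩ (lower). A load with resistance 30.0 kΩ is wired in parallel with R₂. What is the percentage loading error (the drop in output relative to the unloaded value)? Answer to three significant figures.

7.85 %

The divider's output (Thévenin) resistance is R₁‖R₂ = 2.555 kΩ.
Fractional drop under load = R_th/(R_th + R_L) = 2.555 / (2.555 + 30.0) = 0.07849.
So the output falls by 7.85 %.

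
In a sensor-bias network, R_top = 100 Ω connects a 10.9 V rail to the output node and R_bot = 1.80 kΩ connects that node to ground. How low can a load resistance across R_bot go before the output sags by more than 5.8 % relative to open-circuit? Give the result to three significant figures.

Output resistance R_th = R_top‖R_bot = (100 × 1800)/1900 = 94.74 Ω.
The fractional drop is R_th/(R_th + R_L); requiring this ≤ 0.0580 gives R_L ≥ R_th(1/0.0580 − 1) = 94.74 × 16.24 = 1.54 kΩ.

R_L(min) ≈ 1.54 kΩ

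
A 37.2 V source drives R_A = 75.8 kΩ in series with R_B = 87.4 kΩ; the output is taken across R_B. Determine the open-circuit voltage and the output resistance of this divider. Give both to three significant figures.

V_th is the open-circuit tap voltage: 37.2 × 87.4/(75.8 + 87.4) = 19.9 V.
With the supply zeroed, R_A and R_B appear in parallel from the tap: R_th = R_A‖R_B = (75.8 × 87.4)/163.2 = 40.6 kΩ.

V_th = 19.9 V, R_th = 40.6 kΩ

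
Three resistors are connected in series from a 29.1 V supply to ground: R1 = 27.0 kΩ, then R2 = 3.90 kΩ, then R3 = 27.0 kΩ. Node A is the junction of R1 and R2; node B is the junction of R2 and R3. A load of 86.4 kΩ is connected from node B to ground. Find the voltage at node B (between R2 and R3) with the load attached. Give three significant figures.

At node B, R3 is in parallel with the load: R3‖R_L = 20.57 kΩ.
Below node A the resistance is R2 + (R3‖R_L) = 24.47 kΩ, so V_A = 29.1 × 24.47/51.47 = 13.84 V.
Then V_B = V_A × (R3‖R_L)/(R2 + R3‖R_L) = 13.84 × 20.57/24.47 = 11.6 V.

V ≈ 11.6 V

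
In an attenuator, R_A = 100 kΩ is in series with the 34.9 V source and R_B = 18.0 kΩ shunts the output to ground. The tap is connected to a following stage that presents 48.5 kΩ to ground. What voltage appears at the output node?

V_out ≈ 4.05 V

The load sits in parallel with R_B: R_B‖R_L = (18.0 × 48.5) / (18.0 + 48.5) = 13.13 kΩ.
V_out = 34.9 × 13.13 / (100 + 13.13) = 34.9 × 13.13/113.1 = 4.05 V.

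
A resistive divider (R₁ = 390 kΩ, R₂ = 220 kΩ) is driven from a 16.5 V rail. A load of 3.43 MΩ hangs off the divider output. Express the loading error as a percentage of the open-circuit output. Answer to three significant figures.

The divider's output (Thévenin) resistance is R₁‖R₂ = 140.7 kΩ.
Fractional drop under load = R_th/(R_th + R_L) = 140.7 / (140.7 + 3430) = 0.03939.
So the output falls by 3.94 %.

3.94 %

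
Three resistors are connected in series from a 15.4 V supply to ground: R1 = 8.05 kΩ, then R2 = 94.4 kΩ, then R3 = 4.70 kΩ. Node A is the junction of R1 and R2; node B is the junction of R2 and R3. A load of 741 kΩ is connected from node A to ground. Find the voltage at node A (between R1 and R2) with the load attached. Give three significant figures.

V ≈ 14.1 V

Below node A the series string R2+R3 = 99.10 kΩ sits in parallel with the 741 kΩ load: 87.41 kΩ.
V_A = 15.4 × 87.41/(8.05 + 87.41) = 14.1 V.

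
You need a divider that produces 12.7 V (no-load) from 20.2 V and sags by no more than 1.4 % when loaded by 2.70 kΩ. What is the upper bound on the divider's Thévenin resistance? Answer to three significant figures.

R_th ≤ 38.3 Ω

Loading drop = R_th/(R_th + R_L) ≤ 0.0140, so R_th ≤ R_L · ε/(1−ε) = 2.70 kΩ × 0.0140/0.9860 = 38.3 Ω.
(Any R1, R2 with R2/(R1+R2) = 0.629 and R1‖R2 ≤ 38.3 Ω will meet the spec.)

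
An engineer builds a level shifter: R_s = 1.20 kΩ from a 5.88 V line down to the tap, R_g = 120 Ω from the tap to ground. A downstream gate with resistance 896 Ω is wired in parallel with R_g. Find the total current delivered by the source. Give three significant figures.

I ≈ 4.50 mA

R_g‖R_L = 105.8 Ω, so the source sees R_s + R_g‖R_L = 1306 Ω.
I = 5.88 V / 1306 Ω = 4.50 mA.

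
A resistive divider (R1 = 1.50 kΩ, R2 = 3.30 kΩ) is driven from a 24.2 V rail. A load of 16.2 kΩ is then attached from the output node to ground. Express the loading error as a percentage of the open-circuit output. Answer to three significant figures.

The divider's output (Thévenin) resistance is R1‖R2 = 1.031 kΩ.
Fractional drop under load = R_th/(R_th + R_L) = 1.031 / (1.031 + 16.2) = 0.05985.
So the output falls by 5.98 %.

5.98 %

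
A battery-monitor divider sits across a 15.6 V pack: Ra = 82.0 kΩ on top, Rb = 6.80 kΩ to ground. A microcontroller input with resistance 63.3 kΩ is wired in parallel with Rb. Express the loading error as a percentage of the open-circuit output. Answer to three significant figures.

9.02 %

The divider's output (Thévenin) resistance is Ra‖Rb = 6.279 kΩ.
Fractional drop under load = R_th/(R_th + R_L) = 6.279 / (6.279 + 63.3) = 0.09025.
So the output falls by 9.02 %.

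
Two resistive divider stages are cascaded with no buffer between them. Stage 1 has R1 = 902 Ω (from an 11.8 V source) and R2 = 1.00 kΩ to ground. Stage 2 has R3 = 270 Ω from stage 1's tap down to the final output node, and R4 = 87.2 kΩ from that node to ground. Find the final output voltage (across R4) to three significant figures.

Stage 2 presents R3+R4 = 87470 Ω as a load on stage 1's tap.
Stage 1's lower leg becomes R2‖(R3+R4) = 988.7 Ω, so V_mid = 11.8 × 988.7/1891 = 6.171 V.
Stage 2 is itself unloaded: V_out = V_mid × R4/(R3+R4) = 6.171 × 87200/87470 = 6.15 V.

V_out ≈ 6.15 V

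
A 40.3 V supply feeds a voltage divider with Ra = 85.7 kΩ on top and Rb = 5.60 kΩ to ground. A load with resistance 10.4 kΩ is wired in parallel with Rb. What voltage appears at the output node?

V_out ≈ 1.64 V

The load sits in parallel with Rb: Rb‖R_L = (5.60 × 10.4) / (5.60 + 10.4) = 3.640 kΩ.
V_out = 40.3 × 3.640 / (85.7 + 3.640) = 40.3 × 3.640/89.34 = 1.64 V.
(Unloaded it would have been 2.47 V.)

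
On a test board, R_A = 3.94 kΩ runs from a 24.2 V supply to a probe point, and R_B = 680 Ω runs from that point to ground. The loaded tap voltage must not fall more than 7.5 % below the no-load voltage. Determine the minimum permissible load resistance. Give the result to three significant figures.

R_L(min) ≈ 7.15 kΩ

Output resistance R_th = R_A‖R_B = (3940 × 680)/4620 = 579.9 Ω.
The fractional drop is R_th/(R_th + R_L); requiring this ≤ 0.0750 gives R_L ≥ R_th(1/0.0750 − 1) = 579.9 × 12.33 = 7.15 kΩ.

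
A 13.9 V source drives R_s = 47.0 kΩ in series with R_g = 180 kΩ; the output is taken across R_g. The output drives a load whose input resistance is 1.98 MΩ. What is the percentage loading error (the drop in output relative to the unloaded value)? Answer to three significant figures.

The divider's output (Thévenin) resistance is R_s‖R_g = 37.27 kΩ.
Fractional drop under load = R_th/(R_th + R_L) = 37.27 / (37.27 + 1980) = 0.01847.
So the output falls by 1.85 %.

1.85 %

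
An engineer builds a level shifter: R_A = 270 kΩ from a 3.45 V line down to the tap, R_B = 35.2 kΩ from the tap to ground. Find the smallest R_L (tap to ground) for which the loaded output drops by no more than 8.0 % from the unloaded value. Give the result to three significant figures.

R_L(min) ≈ 358 kΩ

Output resistance R_th = R_A‖R_B = (270 × 35.2)/305.2 = 31.14 kΩ.
The fractional drop is R_th/(R_th + R_L); requiring this ≤ 0.0800 gives R_L ≥ R_th(1/0.0800 − 1) = 31.14 × 11.50 = 358 kΩ.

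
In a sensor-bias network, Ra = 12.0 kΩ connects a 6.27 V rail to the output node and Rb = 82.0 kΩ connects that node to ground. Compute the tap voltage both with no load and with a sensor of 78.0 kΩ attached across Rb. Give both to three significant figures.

Open-circuit: V = 6.27 × 82.0/(12.0 + 82.0) = 5.47 V.
With the load, Rb becomes Rb‖R_L = 39.98 kΩ, so V = 6.27 × 39.98/51.98 = 4.82 V.

Unloaded: 5.47 V; loaded: 4.82 V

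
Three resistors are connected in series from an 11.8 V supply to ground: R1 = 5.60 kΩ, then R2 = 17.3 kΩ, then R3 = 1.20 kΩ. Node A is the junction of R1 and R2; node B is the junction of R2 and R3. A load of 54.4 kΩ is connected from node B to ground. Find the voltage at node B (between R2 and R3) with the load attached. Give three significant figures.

At node B, R3 is in parallel with the load: R3‖R_L = 1.174 kΩ.
Below node A the resistance is R2 + (R3‖R_L) = 18.47 kΩ, so V_A = 11.8 × 18.47/24.07 = 9.055 V.
Then V_B = V_A × (R3‖R_L)/(R2 + R3‖R_L) = 9.055 × 1.174/18.47 = 0.575 V.

V ≈ 0.575 V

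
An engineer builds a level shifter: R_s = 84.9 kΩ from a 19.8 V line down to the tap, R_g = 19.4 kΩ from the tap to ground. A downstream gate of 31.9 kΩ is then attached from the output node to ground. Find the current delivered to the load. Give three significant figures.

R_g‖R_L = 12.06 kΩ; V_out = 19.8 × 12.06/96.96 = 2.463 V.
I_L = V_out / R_L = 2.463 / 31.9 kΩ = 0.0772 mA.

I_L ≈ 0.0772 mA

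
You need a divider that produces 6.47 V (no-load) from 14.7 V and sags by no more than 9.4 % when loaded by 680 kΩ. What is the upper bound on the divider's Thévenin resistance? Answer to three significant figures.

R_th ≤ 70.6 kΩ

Loading drop = R_th/(R_th + R_L) ≤ 0.0940, so R_th ≤ R_L · ε/(1−ε) = 680 kΩ × 0.0940/0.9060 = 70.6 kΩ.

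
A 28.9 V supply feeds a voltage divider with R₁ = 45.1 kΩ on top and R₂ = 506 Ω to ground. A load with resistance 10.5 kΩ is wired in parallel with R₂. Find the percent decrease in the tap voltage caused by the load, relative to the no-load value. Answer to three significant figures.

4.55 %

The divider's output (Thévenin) resistance is R₁‖R₂ = 500.4 Ω.
Fractional drop under load = R_th/(R_th + R_L) = 500.4 / (500.4 + 10500) = 0.04549.
So the output falls by 4.55 %.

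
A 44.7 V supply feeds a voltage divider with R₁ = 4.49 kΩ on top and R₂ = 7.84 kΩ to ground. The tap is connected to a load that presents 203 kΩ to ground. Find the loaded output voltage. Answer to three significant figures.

The load sits in parallel with R₂: R₂‖R_L = (7.84 × 203) / (7.84 + 203) = 7.548 kΩ.
V_out = 44.7 × 7.548 / (4.49 + 7.548) = 44.7 × 7.548/12.04 = 28.0 V.

V_out ≈ 28.0 V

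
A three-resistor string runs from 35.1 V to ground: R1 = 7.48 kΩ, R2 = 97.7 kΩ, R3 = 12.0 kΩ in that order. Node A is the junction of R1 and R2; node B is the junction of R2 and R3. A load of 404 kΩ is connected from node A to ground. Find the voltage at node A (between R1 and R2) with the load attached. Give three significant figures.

V ≈ 32.3 V

Below node A the series string R2+R3 = 109.7 kΩ sits in parallel with the 404 kΩ load: 86.27 kΩ.
V_A = 35.1 × 86.27/(7.48 + 86.27) = 32.3 V.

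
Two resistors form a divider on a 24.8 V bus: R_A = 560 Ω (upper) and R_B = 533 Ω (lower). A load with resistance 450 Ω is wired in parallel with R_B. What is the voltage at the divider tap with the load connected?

The load sits in parallel with R_B: R_B‖R_L = (533 × 450) / (533 + 450) = 244.0 Ω.
V_out = 24.8 × 244.0 / (560 + 244.0) = 24.8 × 244.0/804.0 = 7.53 V.

V_out ≈ 7.53 V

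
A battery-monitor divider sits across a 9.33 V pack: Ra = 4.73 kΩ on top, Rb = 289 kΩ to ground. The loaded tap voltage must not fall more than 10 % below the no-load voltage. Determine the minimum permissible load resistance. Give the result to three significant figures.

R_L(min) ≈ 41.9 kΩ

Output resistance R_th = Ra‖Rb = (4.73 × 289)/293.7 = 4.654 kΩ.
The fractional drop is R_th/(R_th + R_L); requiring this ≤ 0.100 gives R_L ≥ R_th(1/0.100 − 1) = 4.654 × 9.000 = 41.9 kΩ.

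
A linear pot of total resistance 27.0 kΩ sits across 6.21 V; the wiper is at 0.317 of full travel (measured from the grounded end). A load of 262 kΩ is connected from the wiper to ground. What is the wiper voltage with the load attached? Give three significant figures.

The wiper splits the pot into (1−α)R = 18.44 kΩ above and αR = 8.559 kΩ below.
Lower section ‖ load = 8.288 kΩ.
V_wiper = 6.21 × 8.288/(18.44 + 8.288) = 1.93 V.

V ≈ 1.93 V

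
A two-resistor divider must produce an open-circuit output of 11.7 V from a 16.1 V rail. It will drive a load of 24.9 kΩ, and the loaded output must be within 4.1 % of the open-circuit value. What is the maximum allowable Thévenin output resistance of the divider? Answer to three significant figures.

Loading drop = R_th/(R_th + R_L) ≤ 0.0410, so R_th ≤ R_L · ε/(1−ε) = 24.9 kΩ × 0.0410/0.9590 = 1.06 kΩ.
(Any R1, R2 with R2/(R1+R2) = 0.727 and R1‖R2 ≤ 1.06 kΩ will meet the spec.)

R_th ≤ 1.06 kΩ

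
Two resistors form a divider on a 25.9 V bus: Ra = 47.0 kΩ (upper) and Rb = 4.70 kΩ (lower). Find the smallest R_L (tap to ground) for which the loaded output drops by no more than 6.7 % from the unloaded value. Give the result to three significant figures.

Output resistance R_th = Ra‖Rb = (47.0 × 4.70)/51.70 = 4.273 kΩ.
The fractional drop is R_th/(R_th + R_L); requiring this ≤ 0.0670 gives R_L ≥ R_th(1/0.0670 − 1) = 4.273 × 13.93 = 59.5 kΩ.

R_L(min) ≈ 59.5 kΩ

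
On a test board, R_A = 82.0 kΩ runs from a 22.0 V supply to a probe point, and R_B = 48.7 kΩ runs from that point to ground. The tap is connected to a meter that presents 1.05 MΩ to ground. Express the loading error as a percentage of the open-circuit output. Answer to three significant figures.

2.83 %

The divider's output (Thévenin) resistance is R_A‖R_B = 30.55 kΩ.
Fractional drop under load = R_th/(R_th + R_L) = 30.55 / (30.55 + 1050) = 0.02828.
So the output falls by 2.83 %.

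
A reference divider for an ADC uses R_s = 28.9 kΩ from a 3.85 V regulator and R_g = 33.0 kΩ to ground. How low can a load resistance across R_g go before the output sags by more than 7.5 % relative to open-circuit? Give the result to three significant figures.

Output resistance R_th = R_s‖R_g = (28.9 × 33.0)/61.90 = 15.41 kΩ.
The fractional drop is R_th/(R_th + R_L); requiring this ≤ 0.0750 gives R_L ≥ R_th(1/0.0750 − 1) = 15.41 × 12.33 = 190 kΩ.

R_L(min) ≈ 190 kΩ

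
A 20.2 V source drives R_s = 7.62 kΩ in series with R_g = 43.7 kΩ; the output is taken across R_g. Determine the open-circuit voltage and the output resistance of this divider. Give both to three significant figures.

V_th is the open-circuit tap voltage: 20.2 × 43.7/(7.62 + 43.7) = 17.2 V.
With the supply zeroed, R_s and R_g appear in parallel from the tap: R_th = R_s‖R_g = (7.62 × 43.7)/51.32 = 6.49 kΩ.

V_th = 17.2 V, R_th = 6.49 kΩ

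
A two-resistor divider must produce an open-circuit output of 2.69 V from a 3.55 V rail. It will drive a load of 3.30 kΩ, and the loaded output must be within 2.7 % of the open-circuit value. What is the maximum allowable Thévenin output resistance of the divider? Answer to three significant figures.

Loading drop = R_th/(R_th + R_L) ≤ 0.0270, so R_th ≤ R_L · ε/(1−ε) = 3.30 kΩ × 0.0270/0.9730 = 91.6 Ω.
(Any R1, R2 with R2/(R1+R2) = 0.758 and R1‖R2 ≤ 91.6 Ω will meet the spec.)

R_th ≤ 91.6 Ω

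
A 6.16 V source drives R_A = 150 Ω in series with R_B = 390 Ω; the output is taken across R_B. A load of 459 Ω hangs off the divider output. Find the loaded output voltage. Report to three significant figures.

V_out ≈ 3.60 V

The load sits in parallel with R_B: R_B‖R_L = (390 × 459) / (390 + 459) = 210.8 Ω.
V_out = 6.16 × 210.8 / (150 + 210.8) = 6.16 × 210.8/360.8 = 3.60 V.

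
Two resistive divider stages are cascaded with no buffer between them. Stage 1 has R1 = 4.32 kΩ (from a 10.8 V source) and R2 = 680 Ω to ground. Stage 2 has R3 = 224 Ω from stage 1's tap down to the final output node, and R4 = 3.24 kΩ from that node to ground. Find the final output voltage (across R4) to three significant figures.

V_out ≈ 1.17 V

Stage 2 presents R3+R4 = 3464 Ω as a load on stage 1's tap.
Stage 1's lower leg becomes R2‖(R3+R4) = 568.4 Ω, so V_mid = 10.8 × 568.4/4888 = 1.256 V.
Stage 2 is itself unloaded: V_out = V_mid × R4/(R3+R4) = 1.256 × 3240/3464 = 1.17 V.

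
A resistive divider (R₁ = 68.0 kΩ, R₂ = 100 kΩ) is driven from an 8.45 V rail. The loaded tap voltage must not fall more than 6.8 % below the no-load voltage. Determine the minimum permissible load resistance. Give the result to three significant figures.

Output resistance R_th = R₁‖R₂ = (68.0 × 100)/168.0 = 40.48 kΩ.
The fractional drop is R_th/(R_th + R_L); requiring this ≤ 0.0680 gives R_L ≥ R_th(1/0.0680 − 1) = 40.48 × 13.71 = 555 kΩ.

R_L(min) ≈ 555 kΩ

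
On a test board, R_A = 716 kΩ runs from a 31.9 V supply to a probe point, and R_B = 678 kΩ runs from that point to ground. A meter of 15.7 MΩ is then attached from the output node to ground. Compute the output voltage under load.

V_out ≈ 15.2 V

The load sits in parallel with R_B: R_B‖R_L = (678 × 15700) / (678 + 15700) = 649.9 kΩ.
V_out = 31.9 × 649.9 / (716 + 649.9) = 31.9 × 649.9/1366 = 15.2 V.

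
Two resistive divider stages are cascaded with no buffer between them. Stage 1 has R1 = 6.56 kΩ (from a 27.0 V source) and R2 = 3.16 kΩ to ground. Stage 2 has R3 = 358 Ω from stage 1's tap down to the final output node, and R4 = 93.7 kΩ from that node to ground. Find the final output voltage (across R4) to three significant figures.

V_out ≈ 8.55 V

Stage 2 presents R3+R4 = 94060 Ω as a load on stage 1's tap.
Stage 1's lower leg becomes R2‖(R3+R4) = 3057 Ω, so V_mid = 27.0 × 3057/9617 = 8.583 V.
Stage 2 is itself unloaded: V_out = V_mid × R4/(R3+R4) = 8.583 × 93700/94060 = 8.55 V.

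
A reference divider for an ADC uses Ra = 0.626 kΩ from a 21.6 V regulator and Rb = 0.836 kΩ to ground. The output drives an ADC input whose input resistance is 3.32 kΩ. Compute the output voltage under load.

The load sits in parallel with Rb: Rb‖R_L = (836 × 3320) / (836 + 3320) = 667.8 Ω.
V_out = 21.6 × 667.8 / (626 + 667.8) = 21.6 × 667.8/1294 = 11.1 V.
(Unloaded it would have been 12.4 V.)

V_out ≈ 11.1 V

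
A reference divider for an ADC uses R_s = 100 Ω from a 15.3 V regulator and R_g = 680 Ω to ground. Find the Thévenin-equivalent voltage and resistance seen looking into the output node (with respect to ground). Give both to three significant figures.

V_th is the open-circuit tap voltage: 15.3 × 680/(100 + 680) = 13.3 V.
With the supply zeroed, R_s and R_g appear in parallel from the tap: R_th = R_s‖R_g = (100 × 680)/780.0 = 87.2 Ω.

V_th = 13.3 V, R_th = 87.2 Ω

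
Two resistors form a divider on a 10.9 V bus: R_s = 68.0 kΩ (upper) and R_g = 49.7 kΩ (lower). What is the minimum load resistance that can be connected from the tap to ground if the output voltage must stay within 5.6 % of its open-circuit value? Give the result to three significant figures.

Output resistance R_th = R_s‖R_g = (68.0 × 49.7)/117.7 = 28.71 kΩ.
The fractional drop is R_th/(R_th + R_L); requiring this ≤ 0.0560 gives R_L ≥ R_th(1/0.0560 − 1) = 28.71 × 16.86 = 484 kΩ.

R_L(min) ≈ 484 kΩ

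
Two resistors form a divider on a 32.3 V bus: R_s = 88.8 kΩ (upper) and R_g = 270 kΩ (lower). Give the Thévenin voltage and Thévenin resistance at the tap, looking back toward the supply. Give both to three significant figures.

V_th is the open-circuit tap voltage: 32.3 × 270/(88.8 + 270) = 24.3 V.
With the supply zeroed, R_s and R_g appear in parallel from the tap: R_th = R_s‖R_g = (88.8 × 270)/358.8 = 66.8 kΩ.

V_th = 24.3 V, R_th = 66.8 kΩ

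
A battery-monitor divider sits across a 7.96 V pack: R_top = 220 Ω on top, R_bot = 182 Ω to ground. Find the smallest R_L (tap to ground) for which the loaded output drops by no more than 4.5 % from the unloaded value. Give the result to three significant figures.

R_L(min) ≈ 2.11 kΩ

Output resistance R_th = R_top‖R_bot = (220 × 182)/402.0 = 99.60 Ω.
The fractional drop is R_th/(R_th + R_L); requiring this ≤ 0.0450 gives R_L ≥ R_th(1/0.0450 − 1) = 99.60 × 21.22 = 2.11 kΩ.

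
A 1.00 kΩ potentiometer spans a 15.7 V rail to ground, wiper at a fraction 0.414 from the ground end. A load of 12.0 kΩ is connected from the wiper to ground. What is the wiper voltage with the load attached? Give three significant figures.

V ≈ 6.37 V

The wiper splits the pot into (1−α)R = 586.0 Ω above and αR = 414.0 Ω below.
Lower section ‖ load = 400.2 Ω.
V_wiper = 15.7 × 400.2/(586.0 + 400.2) = 6.37 V.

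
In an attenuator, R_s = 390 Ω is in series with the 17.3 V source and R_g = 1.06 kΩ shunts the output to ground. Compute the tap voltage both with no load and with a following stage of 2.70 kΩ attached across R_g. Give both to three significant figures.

Open-circuit: V = 17.3 × 1060/(390 + 1060) = 12.6 V.
With the load, R_g becomes R_g‖R_L = 761.2 Ω, so V = 17.3 × 761.2/1151 = 11.4 V.

Unloaded: 12.6 V; loaded: 11.4 V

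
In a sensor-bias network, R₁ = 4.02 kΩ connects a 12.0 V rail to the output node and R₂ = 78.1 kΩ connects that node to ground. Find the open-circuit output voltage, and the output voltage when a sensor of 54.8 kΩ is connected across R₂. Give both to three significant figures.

Open-circuit: V = 12.0 × 78.1/(4.02 + 78.1) = 11.4 V.
With the load, R₂ becomes R₂‖R_L = 32.20 kΩ, so V = 12.0 × 32.20/36.22 = 10.7 V.

Unloaded: 11.4 V; loaded: 10.7 V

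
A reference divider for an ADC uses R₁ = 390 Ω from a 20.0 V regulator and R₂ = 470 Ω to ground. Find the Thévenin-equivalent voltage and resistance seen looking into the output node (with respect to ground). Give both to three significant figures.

V_th is the open-circuit tap voltage: 20.0 × 470/(390 + 470) = 10.9 V.
With the supply zeroed, R₁ and R₂ appear in parallel from the tap: R_th = R₁‖R₂ = (390 × 470)/860.0 = 213 Ω.

V_th = 10.9 V, R_th = 213 Ω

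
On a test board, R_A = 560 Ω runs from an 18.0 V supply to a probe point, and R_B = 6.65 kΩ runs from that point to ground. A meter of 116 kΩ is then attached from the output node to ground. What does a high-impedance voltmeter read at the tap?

V_out ≈ 16.5 V

The load sits in parallel with R_B: R_B‖R_L = (6650 × 116000) / (6650 + 116000) = 6289 Ω.
V_out = 18.0 × 6289 / (560 + 6289) = 18.0 × 6289/6849 = 16.5 V.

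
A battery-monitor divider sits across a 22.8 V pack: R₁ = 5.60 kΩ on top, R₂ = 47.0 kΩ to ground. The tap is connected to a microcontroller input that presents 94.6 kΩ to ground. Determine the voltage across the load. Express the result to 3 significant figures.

The load sits in parallel with R₂: R₂‖R_L = (47.0 × 94.6) / (47.0 + 94.6) = 31.40 kΩ.
V_out = 22.8 × 31.40 / (5.60 + 31.40) = 22.8 × 31.40/37.00 = 19.3 V.

V_out ≈ 19.3 V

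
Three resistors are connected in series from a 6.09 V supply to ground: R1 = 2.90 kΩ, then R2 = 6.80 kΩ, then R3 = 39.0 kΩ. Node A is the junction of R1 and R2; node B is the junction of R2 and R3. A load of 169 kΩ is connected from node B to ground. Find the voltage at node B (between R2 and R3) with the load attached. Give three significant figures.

At node B, R3 is in parallel with the load: R3‖R_L = 31.69 kΩ.
Below node A the resistance is R2 + (R3‖R_L) = 38.49 kΩ, so V_A = 6.09 × 38.49/41.39 = 5.663 V.
Then V_B = V_A × (R3‖R_L)/(R2 + R3‖R_L) = 5.663 × 31.69/38.49 = 4.66 V.

V ≈ 4.66 V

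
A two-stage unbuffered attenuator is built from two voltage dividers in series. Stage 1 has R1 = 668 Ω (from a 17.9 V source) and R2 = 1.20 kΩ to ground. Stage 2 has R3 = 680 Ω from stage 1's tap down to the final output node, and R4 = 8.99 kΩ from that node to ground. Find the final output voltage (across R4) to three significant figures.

V_out ≈ 10.2 V

Stage 2 presents R3+R4 = 9670 Ω as a load on stage 1's tap.
Stage 1's lower leg becomes R2‖(R3+R4) = 1068 Ω, so V_mid = 17.9 × 1068/1736 = 11.01 V.
Stage 2 is itself unloaded: V_out = V_mid × R4/(R3+R4) = 11.01 × 8990/9670 = 10.2 V.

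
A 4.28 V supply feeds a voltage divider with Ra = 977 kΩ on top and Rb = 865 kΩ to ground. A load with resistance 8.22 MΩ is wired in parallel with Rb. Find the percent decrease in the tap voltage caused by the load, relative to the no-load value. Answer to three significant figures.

5.29 %

The divider's output (Thévenin) resistance is Ra‖Rb = 458.8 kΩ.
Fractional drop under load = R_th/(R_th + R_L) = 458.8 / (458.8 + 8220) = 0.05286.
So the output falls by 5.29 %.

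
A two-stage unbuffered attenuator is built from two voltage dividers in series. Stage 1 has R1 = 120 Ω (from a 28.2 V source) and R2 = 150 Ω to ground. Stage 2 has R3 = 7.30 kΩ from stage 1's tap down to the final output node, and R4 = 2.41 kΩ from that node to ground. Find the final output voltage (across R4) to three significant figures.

V_out ≈ 3.86 V

Stage 2 presents R3+R4 = 9710 Ω as a load on stage 1's tap.
Stage 1's lower leg becomes R2‖(R3+R4) = 147.7 Ω, so V_mid = 28.2 × 147.7/267.7 = 15.56 V.
Stage 2 is itself unloaded: V_out = V_mid × R4/(R3+R4) = 15.56 × 2410/9710 = 3.86 V.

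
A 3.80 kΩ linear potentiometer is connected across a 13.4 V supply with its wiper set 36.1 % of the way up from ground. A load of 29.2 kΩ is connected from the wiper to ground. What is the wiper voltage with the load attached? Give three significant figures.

The wiper splits the pot into (1−α)R = 2.428 kΩ above and αR = 1.372 kΩ below.
Lower section ‖ load = 1.310 kΩ.
V_wiper = 13.4 × 1.310/(2.428 + 1.310) = 4.70 V.

V ≈ 4.70 V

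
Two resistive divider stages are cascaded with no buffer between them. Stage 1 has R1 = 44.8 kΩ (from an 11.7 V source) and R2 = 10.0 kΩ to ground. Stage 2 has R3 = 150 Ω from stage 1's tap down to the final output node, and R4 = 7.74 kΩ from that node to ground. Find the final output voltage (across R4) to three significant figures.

V_out ≈ 1.03 V

Stage 2 presents R3+R4 = 7890 Ω as a load on stage 1's tap.
Stage 1's lower leg becomes R2‖(R3+R4) = 4410 Ω, so V_mid = 11.7 × 4410/49210 = 1.049 V.
Stage 2 is itself unloaded: V_out = V_mid × R4/(R3+R4) = 1.049 × 7740/7890 = 1.03 V.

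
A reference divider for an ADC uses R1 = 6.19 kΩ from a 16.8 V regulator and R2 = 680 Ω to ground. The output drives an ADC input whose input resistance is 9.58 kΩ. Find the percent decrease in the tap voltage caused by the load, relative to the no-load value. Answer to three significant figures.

The divider's output (Thévenin) resistance is R1‖R2 = 612.7 Ω.
Fractional drop under load = R_th/(R_th + R_L) = 612.7 / (612.7 + 9580) = 0.06011.
So the output falls by 6.01 %.

6.01 %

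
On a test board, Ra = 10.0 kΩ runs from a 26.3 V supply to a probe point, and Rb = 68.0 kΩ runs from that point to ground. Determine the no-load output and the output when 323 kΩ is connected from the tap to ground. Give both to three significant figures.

Open-circuit: V = 26.3 × 68.0/(10.0 + 68.0) = 22.9 V.
With the load, Rb becomes Rb‖R_L = 56.17 kΩ, so V = 26.3 × 56.17/66.17 = 22.3 V.

Unloaded: 22.9 V; loaded: 22.3 V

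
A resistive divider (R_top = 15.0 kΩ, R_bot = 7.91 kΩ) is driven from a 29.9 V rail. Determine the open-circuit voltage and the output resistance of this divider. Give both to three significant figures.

V_th = 10.3 V, R_th = 5.18 kΩ

V_th is the open-circuit tap voltage: 29.9 × 7.91/(15.0 + 7.91) = 10.3 V.
With the supply zeroed, R_top and R_bot appear in parallel from the tap: R_th = R_top‖R_bot = (15.0 × 7.91)/22.91 = 5.18 kΩ.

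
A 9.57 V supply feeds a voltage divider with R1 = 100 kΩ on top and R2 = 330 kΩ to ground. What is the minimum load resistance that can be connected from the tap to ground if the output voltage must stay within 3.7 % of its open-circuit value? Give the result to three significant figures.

R_L(min) ≈ 2.00 MΩ

Output resistance R_th = R1‖R2 = (100 × 330)/430.0 = 76.74 kΩ.
The fractional drop is R_th/(R_th + R_L); requiring this ≤ 0.0370 gives R_L ≥ R_th(1/0.0370 − 1) = 76.74 × 26.03 = 2.00 MΩ.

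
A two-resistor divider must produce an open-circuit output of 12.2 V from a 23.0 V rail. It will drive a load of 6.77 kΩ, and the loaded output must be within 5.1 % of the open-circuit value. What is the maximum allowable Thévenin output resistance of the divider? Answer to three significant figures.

R_th ≤ 364 Ω

Loading drop = R_th/(R_th + R_L) ≤ 0.0510, so R_th ≤ R_L · ε/(1−ε) = 6.77 kΩ × 0.0510/0.9490 = 364 Ω.
(Any R1, R2 with R2/(R1+R2) = 0.530 and R1‖R2 ≤ 364 Ω will meet the spec.)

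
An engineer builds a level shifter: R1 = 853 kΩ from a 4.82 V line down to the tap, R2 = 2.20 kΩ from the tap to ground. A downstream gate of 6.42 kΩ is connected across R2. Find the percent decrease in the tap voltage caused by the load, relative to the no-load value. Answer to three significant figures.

25.5 %

The divider's output (Thévenin) resistance is R1‖R2 = 2.194 kΩ.
Fractional drop under load = R_th/(R_th + R_L) = 2.194 / (2.194 + 6.42) = 0.2547.
So the output falls by 25.5 %.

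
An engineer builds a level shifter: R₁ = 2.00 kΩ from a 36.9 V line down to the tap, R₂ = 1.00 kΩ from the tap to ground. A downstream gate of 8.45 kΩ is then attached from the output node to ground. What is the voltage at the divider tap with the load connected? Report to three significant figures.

The load sits in parallel with R₂: R₂‖R_L = (1.00 × 8.45) / (1.00 + 8.45) = 0.8942 kΩ.
V_out = 36.9 × 0.8942 / (2.00 + 0.8942) = 36.9 × 0.8942/2.894 = 11.4 V.
(Unloaded it would have been 12.3 V.)

V_out ≈ 11.4 V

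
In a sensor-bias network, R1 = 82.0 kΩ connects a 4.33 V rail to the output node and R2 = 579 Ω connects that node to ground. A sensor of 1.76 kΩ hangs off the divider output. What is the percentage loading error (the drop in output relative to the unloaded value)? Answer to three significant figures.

The divider's output (Thévenin) resistance is R1‖R2 = 574.9 Ω.
Fractional drop under load = R_th/(R_th + R_L) = 574.9 / (574.9 + 1760) = 0.2462.
So the output falls by 24.6 %.

24.6 %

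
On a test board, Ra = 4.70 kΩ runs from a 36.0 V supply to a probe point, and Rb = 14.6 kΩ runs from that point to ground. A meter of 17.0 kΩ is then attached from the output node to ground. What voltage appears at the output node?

The load sits in parallel with Rb: Rb‖R_L = (14.6 × 17.0) / (14.6 + 17.0) = 7.854 kΩ.
V_out = 36.0 × 7.854 / (4.70 + 7.854) = 36.0 × 7.854/12.55 = 22.5 V.
(Unloaded it would have been 27.2 V.)

V_out ≈ 22.5 V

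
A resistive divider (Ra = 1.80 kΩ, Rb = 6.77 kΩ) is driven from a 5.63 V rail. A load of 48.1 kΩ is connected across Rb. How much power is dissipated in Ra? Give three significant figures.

P ≈ 0.954 mW

Total resistance from the source is Ra + (Rb‖R_L) = 7.735 kΩ, so I = 5.63/7.735 kΩ = 0.7279 mA.
P = I²·Ra = (0.7279 mA)² × 1.80 kΩ = 0.954 mW.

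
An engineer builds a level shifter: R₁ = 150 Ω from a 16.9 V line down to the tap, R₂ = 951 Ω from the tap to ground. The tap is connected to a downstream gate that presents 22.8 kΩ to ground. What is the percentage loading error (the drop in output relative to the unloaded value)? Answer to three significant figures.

The divider's output (Thévenin) resistance is R₁‖R₂ = 129.6 Ω.
Fractional drop under load = R_th/(R_th + R_L) = 129.6 / (129.6 + 22800) = 0.005651.
So the output falls by 0.565 %.

0.565 %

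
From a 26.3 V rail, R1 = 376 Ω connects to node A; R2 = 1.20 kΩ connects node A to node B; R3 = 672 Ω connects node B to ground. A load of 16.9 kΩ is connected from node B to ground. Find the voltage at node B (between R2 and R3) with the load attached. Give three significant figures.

At node B, R3 is in parallel with the load: R3‖R_L = 646.3 Ω.
Below node A the resistance is R2 + (R3‖R_L) = 1846 Ω, so V_A = 26.3 × 1846/2222 = 21.85 V.
Then V_B = V_A × (R3‖R_L)/(R2 + R3‖R_L) = 21.85 × 646.3/1846 = 7.65 V.

V ≈ 7.65 V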